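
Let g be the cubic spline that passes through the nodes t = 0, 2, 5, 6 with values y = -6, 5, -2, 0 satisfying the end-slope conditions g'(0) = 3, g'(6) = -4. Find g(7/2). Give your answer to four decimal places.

Let M_i = g''(x_i). Step sizes h_i = 2, 3, 1; slopes of the chords Δ_i = (y_(i+1) - y_i)/h_i = 11/2, -7/3, 2.
  2·M_0 + 10·M_1 + 3·M_2 = 6(Δ_1 - Δ_0) = -47
  3·M_1 + 8·M_2 + 1·M_3 = 6(Δ_2 - Δ_1) = 26
Clamped end conditions give two more equations: 2h_0·M_0 + h_0·M_1 = 6(Δ_0 - g'(0)) = 15 and h_2·M_2 + 2h_2·M_3 = 6(g'(6) - Δ_2) = -36.
Forward elimination and back-substitution give M_0 = 653/78, M_1 = -721/78, M_2 = 373/39, M_3 = -1777/78.
On [2, 5], g(t) = 5 + 83/39·(t - 2) - 721/156·(t - 2)² + 163/156·(t - 2)³.
With (t - 2) = 3/2: g(7/2) = 549/416.

1.3197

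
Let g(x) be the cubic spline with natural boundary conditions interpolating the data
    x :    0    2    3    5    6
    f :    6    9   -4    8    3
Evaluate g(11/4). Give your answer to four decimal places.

-1.5869

Let m_i = g''(x_i). Step sizes h_i = 2, 1, 2, 1; slopes of the chords Δ_i = (y_(i+1) - y_i)/h_i = 3/2, -13, 6, -5.
  2·m_0 + 6·m_1 + 1·m_2 = 6(Δ_1 - Δ_0) = -87
  1·m_1 + 6·m_2 + 2·m_3 = 6(Δ_2 - Δ_1) = 114
  2·m_2 + 6·m_3 + 1·m_4 = 6(Δ_3 - Δ_2) = -66
Natural end conditions: m_0 = m_4 = 0.
Solving the tridiagonal system: m_0 = 0, m_1 = -600/31, m_2 = 903/31, m_3 = -642/31, m_4 = 0.
On [2, 3], g(x) = 9 - 707/62·(x - 2) - 300/31·(x - 2)² + 501/62·(x - 2)³.
With (x - 2) = 3/4: g(11/4) = -6297/3968.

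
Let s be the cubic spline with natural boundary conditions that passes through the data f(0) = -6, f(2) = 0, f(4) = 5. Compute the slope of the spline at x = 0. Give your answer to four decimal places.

Let M_i = s''(x_i). Step sizes h_i = 2, 2; slopes of the chords Δ_i = (y_(i+1) - y_i)/h_i = 3, 5/2.
  2·M_0 + 8·M_1 + 2·M_2 = 6(Δ_1 - Δ_0) = -3
Natural end conditions: M_0 = M_2 = 0.
Forward elimination and back-substitution give M_0 = 0, M_1 = -3/8, M_2 = 0.
On [0, 2], s'(x) = b_0 + 2c_0·x + 3d_0·x² with b_0 = Δ_0 - h_0(2M_0 + M_1)/6 = 25/8, c_0 = M_0/2 = 0, d_0 = (M_1 - M_0)/(6h_0) = -1/32. So s'(0) = 25/8.

3.1250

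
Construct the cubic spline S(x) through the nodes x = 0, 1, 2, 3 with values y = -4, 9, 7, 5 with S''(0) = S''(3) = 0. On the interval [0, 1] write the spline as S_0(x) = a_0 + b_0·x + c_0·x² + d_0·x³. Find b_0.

17

Write σ_i for S''(x_i). With h_i = 1, 1, 1 and divided differences Δ_i = 13, -2, -2, the continuity of S' gives the tridiagonal system
  1·σ_0 + 4·σ_1 + 1·σ_2 = 6(Δ_1 - Δ_0) = -90
  1·σ_1 + 4·σ_2 + 1·σ_3 = 6(Δ_2 - Δ_1) = 0
Natural end conditions: σ_0 = σ_3 = 0.
Solving: σ_0 = 0, σ_1 = -24, σ_2 = 6, σ_3 = 0.
On [0, 1], with S_0(x) = a_0 + b_0·x + c_0·x² + d_0·x³: c_0 = σ_0/2 = 0, d_0 = (σ_1 - σ_0)/(6h_0) = -4, b_0 = Δ_0 - h_0(2σ_0 + σ_1)/6 = 17.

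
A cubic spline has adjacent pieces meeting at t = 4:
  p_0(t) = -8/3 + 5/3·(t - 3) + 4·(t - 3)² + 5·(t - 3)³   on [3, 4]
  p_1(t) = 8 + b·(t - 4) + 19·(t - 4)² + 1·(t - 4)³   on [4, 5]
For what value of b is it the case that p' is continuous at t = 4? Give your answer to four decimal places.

p_0'(t) = 5/3 + 8·(t - 3) + 15·(t - 3)², so p_0'(4) = 74/3. On the right, p_1'(4) = b, so b = 74/3.

24.6667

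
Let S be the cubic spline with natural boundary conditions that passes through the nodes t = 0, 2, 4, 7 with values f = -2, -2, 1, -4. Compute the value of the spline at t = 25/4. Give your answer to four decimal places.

-1.9636

With σ_i denoting the second derivative at x_i, h_i = 2, 2, 3, and Δ_i = (y_(i+1) − y_i)/h_i = 0, 3/2, -5/3:
  2·σ_0 + 8·σ_1 + 2·σ_2 = 6(Δ_1 - Δ_0) = 9
  2·σ_1 + 10·σ_2 + 3·σ_3 = 6(Δ_2 - Δ_1) = -19
Natural end conditions: σ_0 = σ_3 = 0.
Solving: σ_0 = 0, σ_1 = 32/19, σ_2 = -85/38, σ_3 = 0.
On [4, 7], S(t) = 1 + 65/114·(t - 4) - 85/76·(t - 4)² + 85/684·(t - 4)³.
With (t - 4) = 9/4: S(25/4) = -9551/4864.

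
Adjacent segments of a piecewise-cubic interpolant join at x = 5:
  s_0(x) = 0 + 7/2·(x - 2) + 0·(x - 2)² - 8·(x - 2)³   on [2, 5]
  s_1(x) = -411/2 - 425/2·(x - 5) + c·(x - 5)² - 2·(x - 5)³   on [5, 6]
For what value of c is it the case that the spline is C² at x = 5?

-72

s_0''(x) = 0 - 48·(x - 2), so s_0''(5) = -144. On the right, s_1''(5) = 2c, so c = -72.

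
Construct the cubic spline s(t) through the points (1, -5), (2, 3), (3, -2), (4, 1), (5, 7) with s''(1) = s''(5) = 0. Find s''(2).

Put M_i = s'' at the i-th knot. Here h = (1, 1, 1, 1) and Δ = (8, -5, 3, 6), so the interior equations h_(i-1)·M_(i-1) + 2(h_(i-1)+h_i)·M_i + h_i·M_(i+1) = 6(Δ_i − Δ_(i-1)) read
  1·M_0 + 4·M_1 + 1·M_2 = 6(Δ_1 - Δ_0) = -78
  1·M_1 + 4·M_2 + 1·M_3 = 6(Δ_2 - Δ_1) = 48
  1·M_2 + 4·M_3 + 1·M_4 = 6(Δ_3 - Δ_2) = 18
Natural end conditions: M_0 = M_4 = 0.
Solving the tridiagonal system: M_0 = 0, M_1 = -24, M_2 = 18, M_3 = 0, M_4 = 0.

-24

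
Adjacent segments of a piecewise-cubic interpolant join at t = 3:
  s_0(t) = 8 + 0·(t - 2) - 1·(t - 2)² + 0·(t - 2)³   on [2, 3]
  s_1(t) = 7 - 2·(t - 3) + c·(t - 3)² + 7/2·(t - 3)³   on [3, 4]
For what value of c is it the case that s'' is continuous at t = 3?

-1

s_0''(t) = -2 + 0·(t - 2), so s_0''(3) = -2. On the right, s_1''(3) = 2c, so c = -1.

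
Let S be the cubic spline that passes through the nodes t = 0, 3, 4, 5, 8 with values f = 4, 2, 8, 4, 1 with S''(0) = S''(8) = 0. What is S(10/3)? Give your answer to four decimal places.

4.4386

Put m_i = S'' at the i-th knot. Here h = (3, 1, 1, 3) and Δ = (-2/3, 6, -4, -1), so the interior equations h_(i-1)·m_(i-1) + 2(h_(i-1)+h_i)·m_i + h_i·m_(i+1) = 6(Δ_i − Δ_(i-1)) read
  3·m_0 + 8·m_1 + 1·m_2 = 6(Δ_1 - Δ_0) = 40
  1·m_1 + 4·m_2 + 1·m_3 = 6(Δ_2 - Δ_1) = -60
  1·m_2 + 8·m_3 + 3·m_4 = 6(Δ_3 - Δ_2) = 18
Natural end conditions: m_0 = m_4 = 0.
Forward elimination and back-substitution give m_0 = 0, m_1 = 869/120, m_2 = -269/15, m_3 = 539/120, m_4 = 0.
On [3, 4], S(t) = 2 + 263/40·(t - 3) + 869/240·(t - 3)² - 1007/240·(t - 3)³.
With (t - 3) = 1/3: S(10/3) = 14381/3240.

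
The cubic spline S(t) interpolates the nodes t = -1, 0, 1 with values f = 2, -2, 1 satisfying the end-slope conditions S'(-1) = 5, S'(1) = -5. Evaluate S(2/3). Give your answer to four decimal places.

0.9074

Let m_i = S''(x_i). Step sizes h_i = 1, 1; slopes of the chords Δ_i = (y_(i+1) - y_i)/h_i = -4, 3.
  1·m_0 + 4·m_1 + 1·m_2 = 6(Δ_1 - Δ_0) = 42
Clamped end conditions give two more equations: 2h_0·m_0 + h_0·m_1 = 6(Δ_0 - S'(-1)) = -54 and h_1·m_1 + 2h_1·m_2 = 6(S'(1) - Δ_1) = -48.
Forward elimination and back-substitution give m_0 = -85/2, m_1 = 31, m_2 = -79/2.
On [0, 1], S(t) = -2 - 3/4·t + 31/2·t² - 47/4·t³.
With t = 2/3: S(2/3) = 49/54.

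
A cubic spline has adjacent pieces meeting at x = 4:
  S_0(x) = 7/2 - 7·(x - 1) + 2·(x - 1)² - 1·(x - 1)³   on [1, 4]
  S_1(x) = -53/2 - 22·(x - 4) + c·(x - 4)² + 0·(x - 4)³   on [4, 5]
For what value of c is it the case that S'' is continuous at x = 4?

S_0''(x) = 4 - 6·(x - 1), so S_0''(4) = -14. On the right, S_1''(4) = 2c, so c = -7.

-7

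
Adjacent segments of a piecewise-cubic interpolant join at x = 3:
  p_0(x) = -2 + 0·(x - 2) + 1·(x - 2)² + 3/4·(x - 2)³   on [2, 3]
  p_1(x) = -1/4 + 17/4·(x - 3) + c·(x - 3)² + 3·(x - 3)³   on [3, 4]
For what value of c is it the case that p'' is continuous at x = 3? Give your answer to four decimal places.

3.2500

p_0''(x) = 2 + 9/2·(x - 2), so p_0''(3) = 13/2. On the right, p_1''(3) = 2c, so c = 13/4.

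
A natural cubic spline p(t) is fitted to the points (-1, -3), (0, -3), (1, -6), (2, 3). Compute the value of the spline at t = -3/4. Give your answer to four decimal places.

-2.6250

Write m_i for p''(x_i). With h_i = 1, 1, 1 and divided differences Δ_i = 0, -3, 9, the continuity of p' gives the tridiagonal system
  1·m_0 + 4·m_1 + 1·m_2 = 6(Δ_1 - Δ_0) = -18
  1·m_1 + 4·m_2 + 1·m_3 = 6(Δ_2 - Δ_1) = 72
Natural end conditions: m_0 = m_3 = 0.
Forward elimination and back-substitution give m_0 = 0, m_1 = -48/5, m_2 = 102/5, m_3 = 0.
On [-1, 0], p(t) = -3 + 8/5·(t + 1) + 0·(t + 1)² - 8/5·(t + 1)³.
With (t + 1) = 1/4: p(-3/4) = -21/8.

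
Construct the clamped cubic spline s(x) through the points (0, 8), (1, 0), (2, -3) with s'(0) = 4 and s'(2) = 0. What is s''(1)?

Write M_i for s''(x_i). With h_i = 1, 1 and divided differences Δ_i = -8, -3, the continuity of s' gives the tridiagonal system
  1·M_0 + 4·M_1 + 1·M_2 = 6(Δ_1 - Δ_0) = 30
Clamped end conditions give two more equations: 2h_0·M_0 + h_0·M_1 = 6(Δ_0 - s'(0)) = -72 and h_1·M_1 + 2h_1·M_2 = 6(s'(2) - Δ_1) = 18.
Solving: M_0 = -91/2, M_1 = 19, M_2 = -1/2.

19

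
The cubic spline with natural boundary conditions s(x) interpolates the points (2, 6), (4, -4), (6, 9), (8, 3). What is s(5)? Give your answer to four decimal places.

With M_i denoting the second derivative at x_i, h_i = 2, 2, 2, and Δ_i = (y_(i+1) − y_i)/h_i = -5, 13/2, -3:
  2·M_0 + 8·M_1 + 2·M_2 = 6(Δ_1 - Δ_0) = 69
  2·M_1 + 8·M_2 + 2·M_3 = 6(Δ_2 - Δ_1) = -57
Natural end conditions: M_0 = M_3 = 0.
Hence M_0 = 0, M_1 = 111/10, M_2 = -99/10, M_3 = 0.
On [4, 6], s(x) = -4 + 12/5·(x - 4) + 111/20·(x - 4)² - 7/4·(x - 4)³.
With (x - 4) = 1: s(5) = 11/5.

2.2000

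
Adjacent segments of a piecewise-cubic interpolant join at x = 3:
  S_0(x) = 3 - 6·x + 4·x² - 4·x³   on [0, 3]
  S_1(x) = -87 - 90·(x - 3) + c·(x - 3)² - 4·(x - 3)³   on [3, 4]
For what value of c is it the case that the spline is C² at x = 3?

S_0''(x) = 8 - 24·x, so S_0''(3) = -64. On the right, S_1''(3) = 2c, so c = -32.

-32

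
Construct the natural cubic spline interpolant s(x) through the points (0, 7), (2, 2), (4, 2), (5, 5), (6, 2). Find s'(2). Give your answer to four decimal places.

Write m_i for s''(x_i). With h_i = 2, 2, 1, 1 and divided differences Δ_i = -5/2, 0, 3, -3, the continuity of s' gives the tridiagonal system
  2·m_0 + 8·m_1 + 2·m_2 = 6(Δ_1 - Δ_0) = 15
  2·m_1 + 6·m_2 + 1·m_3 = 6(Δ_2 - Δ_1) = 18
  1·m_2 + 4·m_3 + 1·m_4 = 6(Δ_3 - Δ_2) = -36
Natural end conditions: m_0 = m_4 = 0.
Solving the tridiagonal system: m_0 = 0, m_1 = 43/56, m_2 = 31/7, m_3 = -283/28, m_4 = 0.
On [2, 4], s'(x) = b_1 + 2c_1·(x - 2) + 3d_1·(x - 2)² with b_1 = Δ_1 - h_1(2m_1 + m_2)/6 = -167/84, c_1 = m_1/2 = 43/112, d_1 = (m_2 - m_1)/(6h_1) = 205/672. So s'(2) = -167/84.

-1.9881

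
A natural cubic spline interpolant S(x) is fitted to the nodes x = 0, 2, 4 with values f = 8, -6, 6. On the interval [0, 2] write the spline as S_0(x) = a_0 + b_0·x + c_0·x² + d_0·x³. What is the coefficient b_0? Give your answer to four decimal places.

Write σ_i for S''(x_i). With h_i = 2, 2 and divided differences Δ_i = -7, 6, the continuity of S' gives the tridiagonal system
  2·σ_0 + 8·σ_1 + 2·σ_2 = 6(Δ_1 - Δ_0) = 78
Natural end conditions: σ_0 = σ_2 = 0.
Forward elimination and back-substitution give σ_0 = 0, σ_1 = 39/4, σ_2 = 0.
On [0, 2], with S_0(x) = a_0 + b_0·x + c_0·x² + d_0·x³: c_0 = σ_0/2 = 0, d_0 = (σ_1 - σ_0)/(6h_0) = 13/16, b_0 = Δ_0 - h_0(2σ_0 + σ_1)/6 = -41/4.

-10.2500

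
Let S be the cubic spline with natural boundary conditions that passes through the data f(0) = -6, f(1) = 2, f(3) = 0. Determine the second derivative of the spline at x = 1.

-9

With M_i denoting the second derivative at x_i, h_i = 1, 2, and Δ_i = (y_(i+1) − y_i)/h_i = 8, -1:
  1·M_0 + 6·M_1 + 2·M_2 = 6(Δ_1 - Δ_0) = -54
Natural end conditions: M_0 = M_2 = 0.
Solving: M_0 = 0, M_1 = -9, M_2 = 0.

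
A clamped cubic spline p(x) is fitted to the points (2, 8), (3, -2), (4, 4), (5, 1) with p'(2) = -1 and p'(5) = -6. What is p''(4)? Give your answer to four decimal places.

-24.9333

Put m_i = p'' at the i-th knot. Here h = (1, 1, 1) and Δ = (-10, 6, -3), so the interior equations h_(i-1)·m_(i-1) + 2(h_(i-1)+h_i)·m_i + h_i·m_(i+1) = 6(Δ_i − Δ_(i-1)) read
  1·m_0 + 4·m_1 + 1·m_2 = 6(Δ_1 - Δ_0) = 96
  1·m_1 + 4·m_2 + 1·m_3 = 6(Δ_2 - Δ_1) = -54
Clamped end conditions give two more equations: 2h_0·m_0 + h_0·m_1 = 6(Δ_0 - p'(2)) = -54 and h_2·m_2 + 2h_2·m_3 = 6(p'(5) - Δ_2) = -18.
Hence m_0 = -722/15, m_1 = 634/15, m_2 = -374/15, m_3 = 52/15.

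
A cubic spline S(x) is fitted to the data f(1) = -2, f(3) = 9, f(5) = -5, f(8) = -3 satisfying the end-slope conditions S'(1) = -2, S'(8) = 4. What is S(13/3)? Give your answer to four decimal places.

Write M_i for S''(x_i). With h_i = 2, 2, 3 and divided differences Δ_i = 11/2, -7, 2/3, the continuity of S' gives the tridiagonal system
  2·M_0 + 8·M_1 + 2·M_2 = 6(Δ_1 - Δ_0) = -75
  2·M_1 + 10·M_2 + 3·M_3 = 6(Δ_2 - Δ_1) = 46
Clamped end conditions give two more equations: 2h_0·M_0 + h_0·M_1 = 6(Δ_0 - S'(1)) = 45 and h_2·M_2 + 2h_2·M_3 = 6(S'(8) - Δ_2) = 20.
Hence M_0 = 1433/74, M_1 = -1201/74, M_2 = 298/37, M_3 = -77/111.
On [3, 5], S(x) = 9 + 42/37·(x - 3) - 1201/148·(x - 3)² + 599/296·(x - 3)³.
With (x - 3) = 4/3: S(13/3) = 883/999.

0.8839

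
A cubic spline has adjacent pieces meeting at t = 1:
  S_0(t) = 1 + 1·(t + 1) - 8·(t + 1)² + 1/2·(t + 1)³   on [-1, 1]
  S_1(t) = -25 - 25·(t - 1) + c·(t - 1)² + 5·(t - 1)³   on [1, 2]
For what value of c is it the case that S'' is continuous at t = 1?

-5

S_0''(t) = -16 + 3·(t + 1), so S_0''(1) = -10. On the right, S_1''(1) = 2c, so c = -5.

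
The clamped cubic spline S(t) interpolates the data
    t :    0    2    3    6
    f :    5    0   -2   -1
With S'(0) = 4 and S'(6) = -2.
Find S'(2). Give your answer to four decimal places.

With m_i denoting the second derivative at x_i, h_i = 2, 1, 3, and Δ_i = (y_(i+1) − y_i)/h_i = -5/2, -2, 1/3:
  2·m_0 + 6·m_1 + 1·m_2 = 6(Δ_1 - Δ_0) = 3
  1·m_1 + 8·m_2 + 3·m_3 = 6(Δ_2 - Δ_1) = 14
Clamped end conditions give two more equations: 2h_0·m_0 + h_0·m_1 = 6(Δ_0 - S'(0)) = -39 and h_2·m_2 + 2h_2·m_3 = 6(S'(6) - Δ_2) = -14.
Hence m_0 = -493/42, m_1 = 167/42, m_2 = 55/21, m_3 = -51/14.
On [2, 3], S'(t) = b_1 + 2c_1·(t - 2) + 3d_1·(t - 2)² with b_1 = Δ_1 - h_1(2m_1 + m_2)/6 = -79/21, c_1 = m_1/2 = 167/84, d_1 = (m_2 - m_1)/(6h_1) = -19/84. So S'(2) = -79/21.

-3.7619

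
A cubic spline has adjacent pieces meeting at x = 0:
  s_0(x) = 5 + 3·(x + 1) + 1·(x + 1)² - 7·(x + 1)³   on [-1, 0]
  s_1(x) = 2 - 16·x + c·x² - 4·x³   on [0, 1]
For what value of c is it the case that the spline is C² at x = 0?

-20

s_0''(x) = 2 - 42·(x + 1), so s_0''(0) = -40. On the right, s_1''(0) = 2c, so c = -20.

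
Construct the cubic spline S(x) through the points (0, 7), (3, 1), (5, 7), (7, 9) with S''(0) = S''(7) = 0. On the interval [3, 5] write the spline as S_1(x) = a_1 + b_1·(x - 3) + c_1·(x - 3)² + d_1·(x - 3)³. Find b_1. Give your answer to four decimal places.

With m_i denoting the second derivative at x_i, h_i = 3, 2, 2, and Δ_i = (y_(i+1) − y_i)/h_i = -2, 3, 1:
  3·m_0 + 10·m_1 + 2·m_2 = 6(Δ_1 - Δ_0) = 30
  2·m_1 + 8·m_2 + 2·m_3 = 6(Δ_2 - Δ_1) = -12
Natural end conditions: m_0 = m_3 = 0.
Solving: m_0 = 0, m_1 = 66/19, m_2 = -45/19, m_3 = 0.
On [3, 5], with S_1(x) = a_1 + b_1·(x - 3) + c_1·(x - 3)² + d_1·(x - 3)³: c_1 = m_1/2 = 33/19, d_1 = (m_2 - m_1)/(6h_1) = -37/76, b_1 = Δ_1 - h_1(2m_1 + m_2)/6 = 28/19.

1.4737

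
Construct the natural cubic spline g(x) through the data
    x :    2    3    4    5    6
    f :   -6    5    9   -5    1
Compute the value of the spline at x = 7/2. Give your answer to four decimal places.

9.3638

With M_i denoting the second derivative at x_i, h_i = 1, 1, 1, 1, and Δ_i = (y_(i+1) − y_i)/h_i = 11, 4, -14, 6:
  1·M_0 + 4·M_1 + 1·M_2 = 6(Δ_1 - Δ_0) = -42
  1·M_1 + 4·M_2 + 1·M_3 = 6(Δ_2 - Δ_1) = -108
  1·M_2 + 4·M_3 + 1·M_4 = 6(Δ_3 - Δ_2) = 120
Natural end conditions: M_0 = M_4 = 0.
Forward elimination and back-substitution give M_0 = 0, M_1 = -39/28, M_2 = -255/7, M_3 = 1095/28, M_4 = 0.
On [3, 4], g(x) = 5 + 295/28·(x - 3) - 39/56·(x - 3)² - 327/56·(x - 3)³.
With (x - 3) = 1/2: g(7/2) = 4195/448.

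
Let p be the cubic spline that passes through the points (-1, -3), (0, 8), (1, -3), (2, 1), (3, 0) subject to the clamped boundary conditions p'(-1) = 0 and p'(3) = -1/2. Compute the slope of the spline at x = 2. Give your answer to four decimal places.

Write m_i for p''(x_i). With h_i = 1, 1, 1, 1 and divided differences Δ_i = 11, -11, 4, -1, the continuity of p' gives the tridiagonal system
  1·m_0 + 4·m_1 + 1·m_2 = 6(Δ_1 - Δ_0) = -132
  1·m_1 + 4·m_2 + 1·m_3 = 6(Δ_2 - Δ_1) = 90
  1·m_2 + 4·m_3 + 1·m_4 = 6(Δ_3 - Δ_2) = -30
Clamped end conditions give two more equations: 2h_0·m_0 + h_0·m_1 = 6(Δ_0 - p'(-1)) = 66 and h_3·m_3 + 2h_3·m_4 = 6(p'(3) - Δ_3) = 3.
Solving the tridiagonal system: m_0 = 3509/56, m_1 = -1661/28, m_2 = 341/8, m_3 = -593/28, m_4 = 677/56.
On [2, 3], p'(x) = b_3 + 2c_3·(x - 2) + 3d_3·(x - 2)² with b_3 = Δ_3 - h_3(2m_3 + m_4)/6 = 453/112, c_3 = m_3/2 = -593/56, d_3 = (m_4 - m_3)/(6h_3) = 621/112. So p'(2) = 453/112.

4.0446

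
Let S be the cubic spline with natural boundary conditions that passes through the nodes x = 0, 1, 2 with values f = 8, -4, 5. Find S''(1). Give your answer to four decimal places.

31.5000

Let σ_i = S''(x_i). Step sizes h_i = 1, 1; slopes of the chords Δ_i = (y_(i+1) - y_i)/h_i = -12, 9.
  1·σ_0 + 4·σ_1 + 1·σ_2 = 6(Δ_1 - Δ_0) = 126
Natural end conditions: σ_0 = σ_2 = 0.
Solving: σ_0 = 0, σ_1 = 63/2, σ_2 = 0.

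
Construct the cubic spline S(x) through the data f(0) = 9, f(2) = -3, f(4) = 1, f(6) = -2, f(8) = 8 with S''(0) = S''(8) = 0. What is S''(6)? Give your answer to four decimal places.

Write σ_i for S''(x_i). With h_i = 2, 2, 2, 2 and divided differences Δ_i = -6, 2, -3/2, 5, the continuity of S' gives the tridiagonal system
  2·σ_0 + 8·σ_1 + 2·σ_2 = 6(Δ_1 - Δ_0) = 48
  2·σ_1 + 8·σ_2 + 2·σ_3 = 6(Δ_2 - Δ_1) = -21
  2·σ_2 + 8·σ_3 + 2·σ_4 = 6(Δ_3 - Δ_2) = 39
Natural end conditions: σ_0 = σ_4 = 0.
Forward elimination and back-substitution give σ_0 = 0, σ_1 = 843/112, σ_2 = -171/28, σ_3 = 717/112, σ_4 = 0.

6.4018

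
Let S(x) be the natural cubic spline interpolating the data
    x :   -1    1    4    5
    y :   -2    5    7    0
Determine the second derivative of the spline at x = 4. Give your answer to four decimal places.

Put M_i = S'' at the i-th knot. Here h = (2, 3, 1) and Δ = (7/2, 2/3, -7), so the interior equations h_(i-1)·M_(i-1) + 2(h_(i-1)+h_i)·M_i + h_i·M_(i+1) = 6(Δ_i − Δ_(i-1)) read
  2·M_0 + 10·M_1 + 3·M_2 = 6(Δ_1 - Δ_0) = -17
  3·M_1 + 8·M_2 + 1·M_3 = 6(Δ_2 - Δ_1) = -46
Natural end conditions: M_0 = M_3 = 0.
Solving: M_0 = 0, M_1 = 2/71, M_2 = -409/71, M_3 = 0.

-5.7606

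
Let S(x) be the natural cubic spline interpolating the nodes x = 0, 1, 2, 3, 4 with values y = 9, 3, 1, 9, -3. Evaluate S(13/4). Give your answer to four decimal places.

Write M_i for S''(x_i). With h_i = 1, 1, 1, 1 and divided differences Δ_i = -6, -2, 8, -12, the continuity of S' gives the tridiagonal system
  1·M_0 + 4·M_1 + 1·M_2 = 6(Δ_1 - Δ_0) = 24
  1·M_1 + 4·M_2 + 1·M_3 = 6(Δ_2 - Δ_1) = 60
  1·M_2 + 4·M_3 + 1·M_4 = 6(Δ_3 - Δ_2) = -120
Natural end conditions: M_0 = M_4 = 0.
Solving: M_0 = 0, M_1 = 0, M_2 = 24, M_3 = -36, M_4 = 0.
On [3, 4], S(x) = 9 + 0·(x - 3) - 18·(x - 3)² + 6·(x - 3)³.
With (x - 3) = 1/4: S(13/4) = 255/32.

7.9688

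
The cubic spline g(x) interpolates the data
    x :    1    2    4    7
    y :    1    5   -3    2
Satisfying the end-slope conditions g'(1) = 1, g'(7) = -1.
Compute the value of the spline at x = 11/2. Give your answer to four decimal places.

Write σ_i for g''(x_i). With h_i = 1, 2, 3 and divided differences Δ_i = 4, -4, 5/3, the continuity of g' gives the tridiagonal system
  1·σ_0 + 6·σ_1 + 2·σ_2 = 6(Δ_1 - Δ_0) = -48
  2·σ_1 + 10·σ_2 + 3·σ_3 = 6(Δ_2 - Δ_1) = 34
Clamped end conditions give two more equations: 2h_0·σ_0 + h_0·σ_1 = 6(Δ_0 - g'(1)) = 18 and h_2·σ_2 + 2h_2·σ_3 = 6(g'(7) - Δ_2) = -16.
Solving the tridiagonal system: σ_0 = 892/57, σ_1 = -758/57, σ_2 = 460/57, σ_3 = -382/57.
On [4, 7], g(x) = -3 - 58/19·(x - 4) + 230/57·(x - 4)² - 421/513·(x - 4)³.
With (x - 4) = 3/2: g(11/2) = -193/152.

-1.2697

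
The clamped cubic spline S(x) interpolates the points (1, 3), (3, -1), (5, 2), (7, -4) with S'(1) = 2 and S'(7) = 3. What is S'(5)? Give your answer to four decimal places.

With M_i denoting the second derivative at x_i, h_i = 2, 2, 2, and Δ_i = (y_(i+1) − y_i)/h_i = -2, 3/2, -3:
  2·M_0 + 8·M_1 + 2·M_2 = 6(Δ_1 - Δ_0) = 21
  2·M_1 + 8·M_2 + 2·M_3 = 6(Δ_2 - Δ_1) = -27
Clamped end conditions give two more equations: 2h_0·M_0 + h_0·M_1 = 6(Δ_0 - S'(1)) = -24 and h_2·M_2 + 2h_2·M_3 = 6(S'(7) - Δ_2) = 36.
Hence M_0 = -287/30, M_1 = 107/15, M_2 = -127/15, M_3 = 397/30.
On [5, 7], S'(x) = b_2 + 2c_2·(x - 5) + 3d_2·(x - 5)² with b_2 = Δ_2 - h_2(2M_2 + M_3)/6 = -53/30, c_2 = M_2/2 = -127/30, d_2 = (M_3 - M_2)/(6h_2) = 217/120. So S'(5) = -53/30.

-1.7667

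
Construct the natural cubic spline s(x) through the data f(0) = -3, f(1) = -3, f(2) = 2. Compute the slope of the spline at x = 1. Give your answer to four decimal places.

2.5000

Write m_i for s''(x_i). With h_i = 1, 1 and divided differences Δ_i = 0, 5, the continuity of s' gives the tridiagonal system
  1·m_0 + 4·m_1 + 1·m_2 = 6(Δ_1 - Δ_0) = 30
Natural end conditions: m_0 = m_2 = 0.
Hence m_0 = 0, m_1 = 15/2, m_2 = 0.
On [1, 2], s'(x) = b_1 + 2c_1·(x - 1) + 3d_1·(x - 1)² with b_1 = Δ_1 - h_1(2m_1 + m_2)/6 = 5/2, c_1 = m_1/2 = 15/4, d_1 = (m_2 - m_1)/(6h_1) = -5/4. So s'(1) = 5/2.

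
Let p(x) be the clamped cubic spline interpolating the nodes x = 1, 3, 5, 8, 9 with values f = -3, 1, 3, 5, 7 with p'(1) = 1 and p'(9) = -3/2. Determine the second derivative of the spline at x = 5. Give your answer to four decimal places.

-0.8299

With σ_i denoting the second derivative at x_i, h_i = 2, 2, 3, 1, and Δ_i = (y_(i+1) − y_i)/h_i = 2, 1, 2/3, 2:
  2·σ_0 + 8·σ_1 + 2·σ_2 = 6(Δ_1 - Δ_0) = -6
  2·σ_1 + 10·σ_2 + 3·σ_3 = 6(Δ_2 - Δ_1) = -2
  3·σ_2 + 8·σ_3 + 1·σ_4 = 6(Δ_3 - Δ_2) = 8
Clamped end conditions give two more equations: 2h_0·σ_0 + h_0·σ_1 = 6(Δ_0 - p'(1)) = 6 and h_3·σ_3 + 2h_3·σ_4 = 6(p'(9) - Δ_3) = -21.
Forward elimination and back-substitution give σ_0 = 583/288, σ_1 = -151/144, σ_2 = -239/288, σ_3 = 403/144, σ_4 = -3427/288.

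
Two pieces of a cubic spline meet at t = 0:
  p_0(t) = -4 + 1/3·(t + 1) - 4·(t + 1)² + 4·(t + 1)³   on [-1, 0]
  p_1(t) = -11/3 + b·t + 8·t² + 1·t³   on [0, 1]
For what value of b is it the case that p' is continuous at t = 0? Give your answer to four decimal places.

4.3333

p_0'(t) = 1/3 - 8·(t + 1) + 12·(t + 1)², so p_0'(0) = 13/3. On the right, p_1'(0) = b, so b = 13/3.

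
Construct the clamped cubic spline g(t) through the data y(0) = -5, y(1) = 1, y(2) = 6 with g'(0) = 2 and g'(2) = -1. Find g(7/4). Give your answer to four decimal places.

5.7344

Let m_i = g''(x_i). Step sizes h_i = 1, 1; slopes of the chords Δ_i = (y_(i+1) - y_i)/h_i = 6, 5.
  1·m_0 + 4·m_1 + 1·m_2 = 6(Δ_1 - Δ_0) = -6
Clamped end conditions give two more equations: 2h_0·m_0 + h_0·m_1 = 6(Δ_0 - g'(0)) = 24 and h_1·m_1 + 2h_1·m_2 = 6(g'(2) - Δ_1) = -36.
Forward elimination and back-substitution give m_0 = 12, m_1 = 0, m_2 = -18.
On [1, 2], g(t) = 1 + 8·(t - 1) + 0·(t - 1)² - 3·(t - 1)³.
With (t - 1) = 3/4: g(7/4) = 367/64.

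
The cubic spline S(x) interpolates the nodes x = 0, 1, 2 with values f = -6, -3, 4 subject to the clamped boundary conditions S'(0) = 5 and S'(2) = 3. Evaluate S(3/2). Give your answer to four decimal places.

Put M_i = S'' at the i-th knot. Here h = (1, 1) and Δ = (3, 7), so the interior equations h_(i-1)·M_(i-1) + 2(h_(i-1)+h_i)·M_i + h_i·M_(i+1) = 6(Δ_i − Δ_(i-1)) read
  1·M_0 + 4·M_1 + 1·M_2 = 6(Δ_1 - Δ_0) = 24
Clamped end conditions give two more equations: 2h_0·M_0 + h_0·M_1 = 6(Δ_0 - S'(0)) = -12 and h_1·M_1 + 2h_1·M_2 = 6(S'(2) - Δ_1) = -24.
Solving: M_0 = -13, M_1 = 14, M_2 = -19.
On [1, 2], S(x) = -3 + 11/2·(x - 1) + 7·(x - 1)² - 11/2·(x - 1)³.
With (x - 1) = 1/2: S(3/2) = 13/16.

0.8125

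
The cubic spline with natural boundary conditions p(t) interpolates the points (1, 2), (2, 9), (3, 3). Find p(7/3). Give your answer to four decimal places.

Put σ_i = p'' at the i-th knot. Here h = (1, 1) and Δ = (7, -6), so the interior equations h_(i-1)·σ_(i-1) + 2(h_(i-1)+h_i)·σ_i + h_i·σ_(i+1) = 6(Δ_i − Δ_(i-1)) read
  1·σ_0 + 4·σ_1 + 1·σ_2 = 6(Δ_1 - Δ_0) = -78
Natural end conditions: σ_0 = σ_2 = 0.
Forward elimination and back-substitution give σ_0 = 0, σ_1 = -39/2, σ_2 = 0.
On [2, 3], p(t) = 9 + 1/2·(t - 2) - 39/4·(t - 2)² + 13/4·(t - 2)³.
With (t - 2) = 1/3: p(7/3) = 443/54.

8.2037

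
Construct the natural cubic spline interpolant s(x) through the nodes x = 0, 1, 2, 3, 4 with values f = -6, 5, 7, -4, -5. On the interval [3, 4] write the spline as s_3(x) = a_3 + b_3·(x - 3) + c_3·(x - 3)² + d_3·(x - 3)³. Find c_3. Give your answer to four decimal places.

10.3393

Let σ_i = s''(x_i). Step sizes h_i = 1, 1, 1, 1; slopes of the chords Δ_i = (y_(i+1) - y_i)/h_i = 11, 2, -11, -1.
  1·σ_0 + 4·σ_1 + 1·σ_2 = 6(Δ_1 - Δ_0) = -54
  1·σ_1 + 4·σ_2 + 1·σ_3 = 6(Δ_2 - Δ_1) = -78
  1·σ_2 + 4·σ_3 + 1·σ_4 = 6(Δ_3 - Δ_2) = 60
Natural end conditions: σ_0 = σ_4 = 0.
Solving the tridiagonal system: σ_0 = 0, σ_1 = -219/28, σ_2 = -159/7, σ_3 = 579/28, σ_4 = 0.
On [3, 4], with s_3(x) = a_3 + b_3·(x - 3) + c_3·(x - 3)² + d_3·(x - 3)³: c_3 = σ_3/2 = 579/56, d_3 = (σ_4 - σ_3)/(6h_3) = -193/56, b_3 = Δ_3 - h_3(2σ_3 + σ_4)/6 = -221/28.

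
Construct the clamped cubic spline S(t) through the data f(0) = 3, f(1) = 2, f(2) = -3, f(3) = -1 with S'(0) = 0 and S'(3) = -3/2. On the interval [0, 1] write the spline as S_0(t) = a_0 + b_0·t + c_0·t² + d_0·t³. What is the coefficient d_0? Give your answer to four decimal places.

With M_i denoting the second derivative at x_i, h_i = 1, 1, 1, and Δ_i = (y_(i+1) − y_i)/h_i = -1, -5, 2:
  1·M_0 + 4·M_1 + 1·M_2 = 6(Δ_1 - Δ_0) = -24
  1·M_1 + 4·M_2 + 1·M_3 = 6(Δ_2 - Δ_1) = 42
Clamped end conditions give two more equations: 2h_0·M_0 + h_0·M_1 = 6(Δ_0 - S'(0)) = -6 and h_2·M_2 + 2h_2·M_3 = 6(S'(3) - Δ_2) = -21.
Hence M_0 = 13/5, M_1 = -56/5, M_2 = 91/5, M_3 = -98/5.
On [0, 1], with S_0(t) = a_0 + b_0·t + c_0·t² + d_0·t³: c_0 = M_0/2 = 13/10, d_0 = (M_1 - M_0)/(6h_0) = -23/10, b_0 = Δ_0 - h_0(2M_0 + M_1)/6 = 0.

-2.3000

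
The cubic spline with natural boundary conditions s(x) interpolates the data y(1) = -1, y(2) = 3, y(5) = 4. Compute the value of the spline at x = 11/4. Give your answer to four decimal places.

4.6035

With M_i denoting the second derivative at x_i, h_i = 1, 3, and Δ_i = (y_(i+1) − y_i)/h_i = 4, 1/3:
  1·M_0 + 8·M_1 + 3·M_2 = 6(Δ_1 - Δ_0) = -22
Natural end conditions: M_0 = M_2 = 0.
Hence M_0 = 0, M_1 = -11/4, M_2 = 0.
On [2, 5], s(x) = 3 + 37/12·(x - 2) - 11/8·(x - 2)² + 11/72·(x - 2)³.
With (x - 2) = 3/4: s(11/4) = 2357/512.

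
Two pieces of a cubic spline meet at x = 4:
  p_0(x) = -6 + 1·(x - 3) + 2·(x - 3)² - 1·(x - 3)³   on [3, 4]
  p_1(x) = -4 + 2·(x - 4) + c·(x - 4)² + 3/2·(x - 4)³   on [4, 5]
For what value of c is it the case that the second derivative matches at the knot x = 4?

-1

p_0''(x) = 4 - 6·(x - 3), so p_0''(4) = -2. On the right, p_1''(4) = 2c, so c = -1.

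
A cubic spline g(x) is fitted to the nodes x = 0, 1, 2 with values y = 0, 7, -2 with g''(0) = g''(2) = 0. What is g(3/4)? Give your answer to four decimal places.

Write m_i for g''(x_i). With h_i = 1, 1 and divided differences Δ_i = 7, -9, the continuity of g' gives the tridiagonal system
  1·m_0 + 4·m_1 + 1·m_2 = 6(Δ_1 - Δ_0) = -96
Natural end conditions: m_0 = m_2 = 0.
Solving the tridiagonal system: m_0 = 0, m_1 = -24, m_2 = 0.
On [0, 1], g(x) = 0 + 11·x + 0·x² - 4·x³.
With x = 3/4: g(3/4) = 105/16.

6.5625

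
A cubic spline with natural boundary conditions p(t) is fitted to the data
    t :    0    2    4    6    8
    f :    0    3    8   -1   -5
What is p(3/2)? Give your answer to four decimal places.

1.7168

With m_i denoting the second derivative at x_i, h_i = 2, 2, 2, 2, and Δ_i = (y_(i+1) − y_i)/h_i = 3/2, 5/2, -9/2, -2:
  2·m_0 + 8·m_1 + 2·m_2 = 6(Δ_1 - Δ_0) = 6
  2·m_1 + 8·m_2 + 2·m_3 = 6(Δ_2 - Δ_1) = -42
  2·m_2 + 8·m_3 + 2·m_4 = 6(Δ_3 - Δ_2) = 15
Natural end conditions: m_0 = m_4 = 0.
Forward elimination and back-substitution give m_0 = 0, m_1 = 39/16, m_2 = -27/4, m_3 = 57/16, m_4 = 0.
On [0, 2], p(t) = 0 + 11/16·t + 0·t² + 13/64·t³.
With t = 3/2: p(3/2) = 879/512.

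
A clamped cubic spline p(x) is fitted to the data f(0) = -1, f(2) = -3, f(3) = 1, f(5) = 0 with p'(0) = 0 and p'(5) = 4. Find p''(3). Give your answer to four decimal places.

-9.8125

Put σ_i = p'' at the i-th knot. Here h = (2, 1, 2) and Δ = (-1, 4, -1/2), so the interior equations h_(i-1)·σ_(i-1) + 2(h_(i-1)+h_i)·σ_i + h_i·σ_(i+1) = 6(Δ_i − Δ_(i-1)) read
  2·σ_0 + 6·σ_1 + 1·σ_2 = 6(Δ_1 - Δ_0) = 30
  1·σ_1 + 6·σ_2 + 2·σ_3 = 6(Δ_2 - Δ_1) = -27
Clamped end conditions give two more equations: 2h_0·σ_0 + h_0·σ_1 = 6(Δ_0 - p'(0)) = -6 and h_2·σ_2 + 2h_2·σ_3 = 6(p'(5) - Δ_2) = 27.
Solving: σ_0 = -185/32, σ_1 = 137/16, σ_2 = -157/16, σ_3 = 373/32.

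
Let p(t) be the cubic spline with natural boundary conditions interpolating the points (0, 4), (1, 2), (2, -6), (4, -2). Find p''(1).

-12

Put M_i = p'' at the i-th knot. Here h = (1, 1, 2) and Δ = (-2, -8, 2), so the interior equations h_(i-1)·M_(i-1) + 2(h_(i-1)+h_i)·M_i + h_i·M_(i+1) = 6(Δ_i − Δ_(i-1)) read
  1·M_0 + 4·M_1 + 1·M_2 = 6(Δ_1 - Δ_0) = -36
  1·M_1 + 6·M_2 + 2·M_3 = 6(Δ_2 - Δ_1) = 60
Natural end conditions: M_0 = M_3 = 0.
Forward elimination and back-substitution give M_0 = 0, M_1 = -12, M_2 = 12, M_3 = 0.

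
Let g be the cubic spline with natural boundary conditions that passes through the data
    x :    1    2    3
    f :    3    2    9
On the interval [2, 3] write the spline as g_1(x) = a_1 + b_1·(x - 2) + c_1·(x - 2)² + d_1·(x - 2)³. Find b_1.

3

Put m_i = g'' at the i-th knot. Here h = (1, 1) and Δ = (-1, 7), so the interior equations h_(i-1)·m_(i-1) + 2(h_(i-1)+h_i)·m_i + h_i·m_(i+1) = 6(Δ_i − Δ_(i-1)) read
  1·m_0 + 4·m_1 + 1·m_2 = 6(Δ_1 - Δ_0) = 48
Natural end conditions: m_0 = m_2 = 0.
Forward elimination and back-substitution give m_0 = 0, m_1 = 12, m_2 = 0.
On [2, 3], with g_1(x) = a_1 + b_1·(x - 2) + c_1·(x - 2)² + d_1·(x - 2)³: c_1 = m_1/2 = 6, d_1 = (m_2 - m_1)/(6h_1) = -2, b_1 = Δ_1 - h_1(2m_1 + m_2)/6 = 3.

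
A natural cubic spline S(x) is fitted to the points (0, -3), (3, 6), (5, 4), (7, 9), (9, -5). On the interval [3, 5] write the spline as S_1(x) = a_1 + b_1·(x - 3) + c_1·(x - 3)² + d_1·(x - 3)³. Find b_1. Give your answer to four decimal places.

-0.5282

Write M_i for S''(x_i). With h_i = 3, 2, 2, 2 and divided differences Δ_i = 3, -1, 5/2, -7, the continuity of S' gives the tridiagonal system
  3·M_0 + 10·M_1 + 2·M_2 = 6(Δ_1 - Δ_0) = -24
  2·M_1 + 8·M_2 + 2·M_3 = 6(Δ_2 - Δ_1) = 21
  2·M_2 + 8·M_3 + 2·M_4 = 6(Δ_3 - Δ_2) = -57
Natural end conditions: M_0 = M_4 = 0.
Hence M_0 = 0, M_1 = -501/142, M_2 = 801/142, M_3 = -606/71, M_4 = 0.
On [3, 5], with S_1(x) = a_1 + b_1·(x - 3) + c_1·(x - 3)² + d_1·(x - 3)³: c_1 = M_1/2 = -501/284, d_1 = (M_2 - M_1)/(6h_1) = 217/284, b_1 = Δ_1 - h_1(2M_1 + M_2)/6 = -75/142.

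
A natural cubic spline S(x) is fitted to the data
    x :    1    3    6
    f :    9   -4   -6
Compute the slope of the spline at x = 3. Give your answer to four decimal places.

-4.1667

Let M_i = S''(x_i). Step sizes h_i = 2, 3; slopes of the chords Δ_i = (y_(i+1) - y_i)/h_i = -13/2, -2/3.
  2·M_0 + 10·M_1 + 3·M_2 = 6(Δ_1 - Δ_0) = 35
Natural end conditions: M_0 = M_2 = 0.
Solving the tridiagonal system: M_0 = 0, M_1 = 7/2, M_2 = 0.
On [3, 6], S'(x) = b_1 + 2c_1·(x - 3) + 3d_1·(x - 3)² with b_1 = Δ_1 - h_1(2M_1 + M_2)/6 = -25/6, c_1 = M_1/2 = 7/4, d_1 = (M_2 - M_1)/(6h_1) = -7/36. So S'(3) = -25/6.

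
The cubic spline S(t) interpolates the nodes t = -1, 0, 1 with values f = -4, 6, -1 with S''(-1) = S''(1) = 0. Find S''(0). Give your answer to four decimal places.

With m_i denoting the second derivative at x_i, h_i = 1, 1, and Δ_i = (y_(i+1) − y_i)/h_i = 10, -7:
  1·m_0 + 4·m_1 + 1·m_2 = 6(Δ_1 - Δ_0) = -102
Natural end conditions: m_0 = m_2 = 0.
Solving the tridiagonal system: m_0 = 0, m_1 = -51/2, m_2 = 0.

-25.5000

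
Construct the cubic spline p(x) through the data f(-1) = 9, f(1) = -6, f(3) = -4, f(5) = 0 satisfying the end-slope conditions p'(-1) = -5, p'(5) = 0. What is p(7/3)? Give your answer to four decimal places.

Let M_i = p''(x_i). Step sizes h_i = 2, 2, 2; slopes of the chords Δ_i = (y_(i+1) - y_i)/h_i = -15/2, 1, 2.
  2·M_0 + 8·M_1 + 2·M_2 = 6(Δ_1 - Δ_0) = 51
  2·M_1 + 8·M_2 + 2·M_3 = 6(Δ_2 - Δ_1) = 6
Clamped end conditions give two more equations: 2h_0·M_0 + h_0·M_1 = 6(Δ_0 - p'(-1)) = -15 and h_2·M_2 + 2h_2·M_3 = 6(p'(5) - Δ_2) = -12.
Forward elimination and back-substitution give M_0 = -241/30, M_1 = 257/30, M_2 = -11/15, M_3 = -79/30.
On [1, 3], p(x) = -6 - 67/15·(x - 1) + 257/60·(x - 1)² - 31/40·(x - 1)³.
With (x - 1) = 4/3: p(7/3) = -278/45.

-6.1778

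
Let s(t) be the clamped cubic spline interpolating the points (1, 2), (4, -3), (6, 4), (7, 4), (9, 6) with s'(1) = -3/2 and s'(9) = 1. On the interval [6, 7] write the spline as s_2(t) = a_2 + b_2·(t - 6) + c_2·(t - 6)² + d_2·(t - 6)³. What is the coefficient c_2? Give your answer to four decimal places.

Let M_i = s''(x_i). Step sizes h_i = 3, 2, 1, 2; slopes of the chords Δ_i = (y_(i+1) - y_i)/h_i = -5/3, 7/2, 0, 1.
  3·M_0 + 10·M_1 + 2·M_2 = 6(Δ_1 - Δ_0) = 31
  2·M_1 + 6·M_2 + 1·M_3 = 6(Δ_2 - Δ_1) = -21
  1·M_2 + 6·M_3 + 2·M_4 = 6(Δ_3 - Δ_2) = 6
Clamped end conditions give two more equations: 2h_0·M_0 + h_0·M_1 = 6(Δ_0 - s'(1)) = -1 and h_3·M_3 + 2h_3·M_4 = 6(s'(9) - Δ_3) = 0.
Forward elimination and back-substitution give M_0 = -1211/453, M_1 = 757/151, M_2 = -839/151, M_3 = 349/151, M_4 = -349/302.
On [6, 7], with s_2(t) = a_2 + b_2·(t - 6) + c_2·(t - 6)² + d_2·(t - 6)³: c_2 = M_2/2 = -839/302, d_2 = (M_3 - M_2)/(6h_2) = 198/151, b_2 = Δ_2 - h_2(2M_2 + M_3)/6 = 443/302.

-2.7781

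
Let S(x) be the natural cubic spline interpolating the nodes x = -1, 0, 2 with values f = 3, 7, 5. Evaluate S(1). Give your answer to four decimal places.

7.2500

Write M_i for S''(x_i). With h_i = 1, 2 and divided differences Δ_i = 4, -1, the continuity of S' gives the tridiagonal system
  1·M_0 + 6·M_1 + 2·M_2 = 6(Δ_1 - Δ_0) = -30
Natural end conditions: M_0 = M_2 = 0.
Solving: M_0 = 0, M_1 = -5, M_2 = 0.
On [0, 2], S(x) = 7 + 7/3·x - 5/2·x² + 5/12·x³.
With x = 1: S(1) = 29/4.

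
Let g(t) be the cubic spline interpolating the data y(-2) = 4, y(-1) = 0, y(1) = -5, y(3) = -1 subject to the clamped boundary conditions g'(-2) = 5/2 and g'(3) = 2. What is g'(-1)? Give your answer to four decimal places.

-6.1957

Let M_i = g''(x_i). Step sizes h_i = 1, 2, 2; slopes of the chords Δ_i = (y_(i+1) - y_i)/h_i = -4, -5/2, 2.
  1·M_0 + 6·M_1 + 2·M_2 = 6(Δ_1 - Δ_0) = 9
  2·M_1 + 8·M_2 + 2·M_3 = 6(Δ_2 - Δ_1) = 27
Clamped end conditions give two more equations: 2h_0·M_0 + h_0·M_1 = 6(Δ_0 - g'(-2)) = -39 and h_2·M_2 + 2h_2·M_3 = 6(g'(3) - Δ_2) = 0.
Forward elimination and back-substitution give M_0 = -497/23, M_1 = 97/23, M_2 = 61/23, M_3 = -61/46.
On [-1, 1], g'(t) = b_1 + 2c_1·(t + 1) + 3d_1·(t + 1)² with b_1 = Δ_1 - h_1(2M_1 + M_2)/6 = -285/46, c_1 = M_1/2 = 97/46, d_1 = (M_2 - M_1)/(6h_1) = -3/23. So g'(-1) = -285/46.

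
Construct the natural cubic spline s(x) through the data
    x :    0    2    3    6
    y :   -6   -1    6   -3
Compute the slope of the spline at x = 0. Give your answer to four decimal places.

With σ_i denoting the second derivative at x_i, h_i = 2, 1, 3, and Δ_i = (y_(i+1) − y_i)/h_i = 5/2, 7, -3:
  2·σ_0 + 6·σ_1 + 1·σ_2 = 6(Δ_1 - Δ_0) = 27
  1·σ_1 + 8·σ_2 + 3·σ_3 = 6(Δ_2 - Δ_1) = -60
Natural end conditions: σ_0 = σ_3 = 0.
Solving the tridiagonal system: σ_0 = 0, σ_1 = 276/47, σ_2 = -387/47, σ_3 = 0.
On [0, 2], s'(x) = b_0 + 2c_0·x + 3d_0·x² with b_0 = Δ_0 - h_0(2σ_0 + σ_1)/6 = 51/94, c_0 = σ_0/2 = 0, d_0 = (σ_1 - σ_0)/(6h_0) = 23/47. So s'(0) = 51/94.

0.5426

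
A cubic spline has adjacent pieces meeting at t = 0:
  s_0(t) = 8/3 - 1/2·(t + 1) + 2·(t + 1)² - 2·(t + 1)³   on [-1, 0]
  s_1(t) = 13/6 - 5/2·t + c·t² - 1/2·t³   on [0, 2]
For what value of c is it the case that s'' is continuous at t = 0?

s_0''(t) = 4 - 12·(t + 1), so s_0''(0) = -8. On the right, s_1''(0) = 2c, so c = -4.

-4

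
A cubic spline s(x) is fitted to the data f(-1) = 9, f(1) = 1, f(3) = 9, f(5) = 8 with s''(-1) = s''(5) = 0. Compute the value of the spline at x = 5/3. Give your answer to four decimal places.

Let σ_i = s''(x_i). Step sizes h_i = 2, 2, 2; slopes of the chords Δ_i = (y_(i+1) - y_i)/h_i = -4, 4, -1/2.
  2·σ_0 + 8·σ_1 + 2·σ_2 = 6(Δ_1 - Δ_0) = 48
  2·σ_1 + 8·σ_2 + 2·σ_3 = 6(Δ_2 - Δ_1) = -27
Natural end conditions: σ_0 = σ_3 = 0.
Hence σ_0 = 0, σ_1 = 73/10, σ_2 = -26/5, σ_3 = 0.
On [1, 3], s(x) = 1 + 13/15·(x - 1) + 73/20·(x - 1)² - 25/24·(x - 1)³.
With (x - 1) = 2/3: s(5/3) = 1171/405.

2.8914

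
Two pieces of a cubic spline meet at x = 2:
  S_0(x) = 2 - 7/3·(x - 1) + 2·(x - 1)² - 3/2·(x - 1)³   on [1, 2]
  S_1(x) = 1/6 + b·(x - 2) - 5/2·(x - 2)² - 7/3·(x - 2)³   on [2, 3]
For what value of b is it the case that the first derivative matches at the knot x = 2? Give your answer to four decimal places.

-2.8333

S_0'(x) = -7/3 + 4·(x - 1) - 9/2·(x - 1)², so S_0'(2) = -17/6. On the right, S_1'(2) = b, so b = -17/6.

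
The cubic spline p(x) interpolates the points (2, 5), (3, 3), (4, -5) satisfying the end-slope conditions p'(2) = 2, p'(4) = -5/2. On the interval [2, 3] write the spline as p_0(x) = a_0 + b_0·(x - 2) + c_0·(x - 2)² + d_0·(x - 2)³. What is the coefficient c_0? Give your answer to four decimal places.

-2.6250

Let M_i = p''(x_i). Step sizes h_i = 1, 1; slopes of the chords Δ_i = (y_(i+1) - y_i)/h_i = -2, -8.
  1·M_0 + 4·M_1 + 1·M_2 = 6(Δ_1 - Δ_0) = -36
Clamped end conditions give two more equations: 2h_0·M_0 + h_0·M_1 = 6(Δ_0 - p'(2)) = -24 and h_1·M_1 + 2h_1·M_2 = 6(p'(4) - Δ_1) = 33.
Forward elimination and back-substitution give M_0 = -21/4, M_1 = -27/2, M_2 = 93/4.
On [2, 3], with p_0(x) = a_0 + b_0·(x - 2) + c_0·(x - 2)² + d_0·(x - 2)³: c_0 = M_0/2 = -21/8, d_0 = (M_1 - M_0)/(6h_0) = -11/8, b_0 = Δ_0 - h_0(2M_0 + M_1)/6 = 2.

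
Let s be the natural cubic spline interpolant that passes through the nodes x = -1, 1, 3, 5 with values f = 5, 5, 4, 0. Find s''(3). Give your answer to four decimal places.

Put M_i = s'' at the i-th knot. Here h = (2, 2, 2) and Δ = (0, -1/2, -2), so the interior equations h_(i-1)·M_(i-1) + 2(h_(i-1)+h_i)·M_i + h_i·M_(i+1) = 6(Δ_i − Δ_(i-1)) read
  2·M_0 + 8·M_1 + 2·M_2 = 6(Δ_1 - Δ_0) = -3
  2·M_1 + 8·M_2 + 2·M_3 = 6(Δ_2 - Δ_1) = -9
Natural end conditions: M_0 = M_3 = 0.
Solving: M_0 = 0, M_1 = -1/10, M_2 = -11/10, M_3 = 0.

-1.1000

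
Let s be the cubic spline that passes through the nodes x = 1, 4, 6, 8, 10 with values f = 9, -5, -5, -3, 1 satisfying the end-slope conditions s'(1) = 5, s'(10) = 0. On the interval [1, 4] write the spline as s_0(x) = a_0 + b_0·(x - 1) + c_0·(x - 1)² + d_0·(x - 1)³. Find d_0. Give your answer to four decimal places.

Let σ_i = s''(x_i). Step sizes h_i = 3, 2, 2, 2; slopes of the chords Δ_i = (y_(i+1) - y_i)/h_i = -14/3, 0, 1, 2.
  3·σ_0 + 10·σ_1 + 2·σ_2 = 6(Δ_1 - Δ_0) = 28
  2·σ_1 + 8·σ_2 + 2·σ_3 = 6(Δ_2 - Δ_1) = 6
  2·σ_2 + 8·σ_3 + 2·σ_4 = 6(Δ_3 - Δ_2) = 6
Clamped end conditions give two more equations: 2h_0·σ_0 + h_0·σ_1 = 6(Δ_0 - s'(1)) = -58 and h_3·σ_3 + 2h_3·σ_4 = 6(s'(10) - Δ_3) = -12.
Solving the tridiagonal system: σ_0 = -911/69, σ_1 = 488/69, σ_2 = -215/138, σ_3 = 149/69, σ_4 = -563/138.
On [1, 4], with s_0(x) = a_0 + b_0·(x - 1) + c_0·(x - 1)² + d_0·(x - 1)³: c_0 = σ_0/2 = -911/138, d_0 = (σ_1 - σ_0)/(6h_0) = 1399/1242, b_0 = Δ_0 - h_0(2σ_0 + σ_1)/6 = 5.

1.1264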